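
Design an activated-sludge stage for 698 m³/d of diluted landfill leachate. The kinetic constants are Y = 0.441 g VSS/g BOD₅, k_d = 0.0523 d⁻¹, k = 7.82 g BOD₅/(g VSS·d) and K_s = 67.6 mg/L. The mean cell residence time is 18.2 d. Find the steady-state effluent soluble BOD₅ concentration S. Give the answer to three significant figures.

S ≈ 2.17 mg/L

For a completely mixed reactor with recycle the Lawrence–McCarty relation gives S = K_s·(1 + k_d·θ_c) / [θ_c·(Y·k − k_d) − 1] = 67.6 × (1 + 0.0523 × 18.2) / [18.2 × (0.441 × 7.82 − 0.0523) − 1] = 131.9 / 60.81 = 2.170 mg/L.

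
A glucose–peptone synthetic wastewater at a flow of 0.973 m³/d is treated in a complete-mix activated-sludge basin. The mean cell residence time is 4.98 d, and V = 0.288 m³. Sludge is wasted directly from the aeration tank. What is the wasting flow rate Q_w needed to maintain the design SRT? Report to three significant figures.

Q_w ≈ 0.0578 m³/d

Wasting from the aeration tank: Q_w = V / θ_c = 0.2880 / 4.98 = 0.05783 m³/d.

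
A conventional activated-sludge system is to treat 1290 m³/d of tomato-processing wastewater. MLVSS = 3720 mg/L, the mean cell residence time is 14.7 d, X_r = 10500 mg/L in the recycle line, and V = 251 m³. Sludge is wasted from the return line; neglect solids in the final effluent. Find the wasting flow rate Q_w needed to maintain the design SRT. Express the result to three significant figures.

Q_w ≈ 6.05 m³/d

θ_c = V·X/(Q_w·X_r) when wasting from the recycle, so Q_w = V·X/(θ_c·X_r) = 251.0 × 3720 / (14.7 × 10500) = 6.049 m³/d.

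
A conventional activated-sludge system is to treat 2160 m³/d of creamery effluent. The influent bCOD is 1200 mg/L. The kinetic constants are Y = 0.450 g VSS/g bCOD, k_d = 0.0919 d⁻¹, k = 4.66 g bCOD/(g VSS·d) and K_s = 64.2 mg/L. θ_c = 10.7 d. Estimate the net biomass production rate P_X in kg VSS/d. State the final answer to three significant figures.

For a completely mixed reactor with recycle the Lawrence–McCarty relation gives S = K_s·(1 + k_d·θ_c) / [θ_c·(Y·k − k_d) − 1] = 64.2 × (1 + 0.0919 × 10.7) / [10.7 × (0.450 × 4.66 − 0.0919) − 1] = 127.3 / 20.45 = 6.225 mg/L.
Y_obs = Y / (1 + k_d θ_c) = 0.450 / (1 + 0.0919 × 10.7) = 0.450 / 1.983 = 0.2269.
Mass of bCOD removed per day: Q(S₀ − S) = 2160 × 1194 g/m³ = 2579 kg/d.
So the net sludge growth is P_X = 0.2269 × 2579 = 585.0 kg VSS/d.

P_X ≈ 585 kg VSS/d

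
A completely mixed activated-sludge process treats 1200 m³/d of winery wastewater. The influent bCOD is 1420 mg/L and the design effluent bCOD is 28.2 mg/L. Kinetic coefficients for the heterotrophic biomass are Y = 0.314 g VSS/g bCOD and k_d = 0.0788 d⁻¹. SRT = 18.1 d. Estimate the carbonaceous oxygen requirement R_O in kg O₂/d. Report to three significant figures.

R_O ≈ 1360 kg O₂/d

Y_obs = Y / (1 + k_d θ_c) = 0.314 / (1 + 0.0788 × 18.1) = 0.314 / 2.426 = 0.1294.
ΔS = 1420 − 28.2 = 1392 mg/L, so the substrate removal rate is 1200 × 1392/1000 = 1670 kg bCOD/d.
P_X = Y_obs·Q·(S₀ − S) = 0.1294 × 1670 = 216.1 kg VSS/d.
R_O = Q·(S₀ − S) − 1.42·P_X = 1670 − 1.42 × 216.1 = 1363 kg O₂/d.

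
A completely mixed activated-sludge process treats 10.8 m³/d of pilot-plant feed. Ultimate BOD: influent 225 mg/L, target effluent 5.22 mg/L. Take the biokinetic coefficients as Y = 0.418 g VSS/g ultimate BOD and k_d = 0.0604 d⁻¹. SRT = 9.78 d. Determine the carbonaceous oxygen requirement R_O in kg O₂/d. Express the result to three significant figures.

R_O ≈ 1.49 kg O₂/d

Correct the yield for decay: Y_obs = Y/(1 + k_d θ_c) = 0.418 / (1 + 0.0604 × 9.78) = 0.418 / 1.591 = 0.2628.
ΔS = 225 − 5.22 = 219.8 mg/L, so the substrate removal rate is 10.8 × 219.8/1000 = 2.374 kg ultimate BOD/d.
P_X = Y_obs·Q·(S₀ − S) = 0.2628 × 2.374 = 0.6237 kg VSS/d.
Carbonaceous O₂ demand = substrate oxidised − cell-mass equivalent = 2.374 − 1.42 × 0.6237 = 1.488 kg O₂/d.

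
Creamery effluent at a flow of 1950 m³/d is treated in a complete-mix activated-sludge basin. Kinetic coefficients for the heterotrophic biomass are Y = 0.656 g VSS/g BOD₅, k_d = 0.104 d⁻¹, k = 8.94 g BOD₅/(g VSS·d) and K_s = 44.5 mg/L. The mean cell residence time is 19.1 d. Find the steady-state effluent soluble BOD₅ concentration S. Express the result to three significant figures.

From the Monod/SRT balance for a CMAS, S = K_s·(1+k_d θ_c)/[θ_c·(Y k − k_d) − 1] = 44.5 × (1 + 0.104 × 19.1) / [19.1 × (0.656 × 8.94 − 0.104) − 1] = 132.9 / 109.0 = 1.219 mg/L.

S ≈ 1.22 mg/L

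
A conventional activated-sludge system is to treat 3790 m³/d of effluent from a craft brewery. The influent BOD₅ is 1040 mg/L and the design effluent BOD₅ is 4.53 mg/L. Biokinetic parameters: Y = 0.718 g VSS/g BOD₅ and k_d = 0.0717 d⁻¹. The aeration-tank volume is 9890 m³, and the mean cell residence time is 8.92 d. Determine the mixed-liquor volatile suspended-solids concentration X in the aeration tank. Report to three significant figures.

From V·X·(1 + k_d·θ_c) = Y·Q·(S₀ − S)·θ_c: X = 0.718 × 3790 × (1040 − 4.53) × 8.92 / [9890 × (1 + 0.0717 × 8.92)] = 1550 mg/L.

X ≈ 1550 mg/L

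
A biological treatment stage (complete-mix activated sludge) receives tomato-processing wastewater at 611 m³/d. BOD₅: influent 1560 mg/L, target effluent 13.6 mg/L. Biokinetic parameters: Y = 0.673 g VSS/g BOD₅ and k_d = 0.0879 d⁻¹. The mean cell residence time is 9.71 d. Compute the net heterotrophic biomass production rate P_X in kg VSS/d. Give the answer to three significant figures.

P_X ≈ 343 kg VSS/d

Y_obs = Y / (1 + k_d θ_c) = 0.673 / (1 + 0.0879 × 9.71) = 0.673 / 1.854 = 0.3631.
ΔS = 1560 − 13.6 = 1546 mg/L, so the substrate removal rate is 611 × 1546/1000 = 944.9 kg BOD₅/d.
Biomass produced: P_X = Y_obs·Q·ΔS = 0.3631 × 944.9 ≈ 343.1 kg VSS/d.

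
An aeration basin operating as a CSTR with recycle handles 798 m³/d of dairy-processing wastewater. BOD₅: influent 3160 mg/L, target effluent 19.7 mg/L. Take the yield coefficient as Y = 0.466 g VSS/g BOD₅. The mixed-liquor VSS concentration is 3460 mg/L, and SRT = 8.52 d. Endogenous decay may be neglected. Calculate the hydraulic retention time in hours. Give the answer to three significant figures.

V·X = Y·Q·ΔS·θ_c gives V = 0.466 × 798 × (3160 − 19.7) × 8.52 / 3460 = 2876 m³.
Hydraulic retention time τ = V/Q = 2876 / 798 = 3.603 d = 86.48 h.

τ ≈ 86.5 h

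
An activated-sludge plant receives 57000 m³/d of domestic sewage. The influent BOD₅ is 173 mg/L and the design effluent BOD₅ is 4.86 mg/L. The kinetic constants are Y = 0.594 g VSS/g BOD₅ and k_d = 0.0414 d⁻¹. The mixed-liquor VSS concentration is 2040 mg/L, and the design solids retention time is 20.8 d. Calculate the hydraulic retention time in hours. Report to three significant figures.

From the SRT design equation V = Y Q (S₀−S) θ_c / [X (1 + k_d θ_c)] = 0.594 × 57000 × (173 − 4.86) × 20.8 / [2040 × (1 + 0.0414 × 20.8)] = 1.18×10^8 / 3797 = 31188 m³.
Hydraulic retention time τ = V/Q = 31188 / 57000 = 0.5472 d = 13.13 h.

τ ≈ 13.1 h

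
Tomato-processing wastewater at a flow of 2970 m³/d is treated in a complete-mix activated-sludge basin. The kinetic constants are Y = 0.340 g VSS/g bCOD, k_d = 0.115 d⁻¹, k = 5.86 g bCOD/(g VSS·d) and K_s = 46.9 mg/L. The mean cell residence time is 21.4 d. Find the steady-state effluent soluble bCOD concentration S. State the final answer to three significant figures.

From the Monod/SRT balance for a CMAS, S = K_s·(1+k_d θ_c)/[θ_c·(Y k − k_d) − 1] = 46.9 × (1 + 0.115 × 21.4) / [21.4 × (0.340 × 5.86 − 0.115) − 1] = 162.3 / 39.18 = 4.143 mg/L.

S ≈ 4.14 mg/L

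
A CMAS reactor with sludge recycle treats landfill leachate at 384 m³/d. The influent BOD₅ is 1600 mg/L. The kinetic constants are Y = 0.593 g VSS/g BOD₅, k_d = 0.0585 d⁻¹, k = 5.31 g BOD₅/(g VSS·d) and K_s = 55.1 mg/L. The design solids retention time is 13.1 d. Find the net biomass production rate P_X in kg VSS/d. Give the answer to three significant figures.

P_X ≈ 206 kg VSS/d

Effluent substrate depends only on kinetics and SRT: S = K_s(1 + k_d θ_c) / [θ_c(Yk − k_d) − 1] = 55.1 × (1 + 0.0585 × 13.1) / [13.1 × (0.593 × 5.31 − 0.0585) − 1] = 97.33 / 39.48 = 2.465 mg/L.
Correct the yield for decay: Y_obs = Y/(1 + k_d θ_c) = 0.593 / (1 + 0.0585 × 13.1) = 0.593 / 1.766 = 0.3357.
ΔS = 1600 − 2.46 = 1598 mg/L, so the substrate removal rate is 384 × 1598/1000 = 613.5 kg BOD₅/d.
So the net sludge growth is P_X = 0.3357 × 613.5 = 205.9 kg VSS/d.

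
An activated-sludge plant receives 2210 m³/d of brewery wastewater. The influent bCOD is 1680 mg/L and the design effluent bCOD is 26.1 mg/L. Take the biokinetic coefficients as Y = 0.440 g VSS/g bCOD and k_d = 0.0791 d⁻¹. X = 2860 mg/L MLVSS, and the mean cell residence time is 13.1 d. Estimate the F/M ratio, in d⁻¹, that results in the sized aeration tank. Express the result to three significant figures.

F/M ≈ 0.359 d⁻¹

From the SRT design equation V = Y Q (S₀−S) θ_c / [X (1 + k_d θ_c)] = 0.440 × 2210 × (1680 − 26.1) × 13.1 / [2860 × (1 + 0.0791 × 13.1)] = 2.11×10^7 / 5824 = 3618 m³.
F/M = Q·S₀ / (V·X) = 2210 × 1680 / (3618 × 2860) = 0.3588 g bCOD·(g VSS·d)⁻¹.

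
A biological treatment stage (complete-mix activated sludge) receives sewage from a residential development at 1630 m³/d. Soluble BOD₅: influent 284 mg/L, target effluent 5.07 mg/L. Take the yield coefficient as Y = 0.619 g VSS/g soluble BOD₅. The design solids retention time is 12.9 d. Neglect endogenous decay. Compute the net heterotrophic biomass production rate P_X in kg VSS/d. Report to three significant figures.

With endogenous decay neglected, the observed yield equals the true yield: Y_obs = Y = 0.619 g VSS/g soluble BOD₅.
ΔS = 284 − 5.07 = 278.9 mg/L, so the substrate removal rate is 1630 × 278.9/1000 = 454.7 kg soluble BOD₅/d.
So the net sludge growth is P_X = 0.6190 × 454.7 = 281.4 kg VSS/d.

P_X ≈ 281 kg VSS/d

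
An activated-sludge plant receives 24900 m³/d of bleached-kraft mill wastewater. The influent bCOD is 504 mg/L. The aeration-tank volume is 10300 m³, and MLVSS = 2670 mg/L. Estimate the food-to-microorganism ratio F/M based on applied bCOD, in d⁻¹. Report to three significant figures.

F/M ≈ 0.456 d⁻¹

F/M = applied load / biomass = Q·S₀/(V·X) = 24900 × 504 / (10300 × 2670) = 0.4563 d⁻¹.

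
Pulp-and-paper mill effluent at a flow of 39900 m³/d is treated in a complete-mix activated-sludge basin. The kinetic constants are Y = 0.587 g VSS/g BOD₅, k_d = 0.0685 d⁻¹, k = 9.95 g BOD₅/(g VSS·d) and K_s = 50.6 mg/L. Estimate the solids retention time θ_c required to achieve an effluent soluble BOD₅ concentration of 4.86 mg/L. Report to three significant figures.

θ_c ≈ 2.26 d

Specific growth rate at S = 4.86 mg/L: μ = YkS/(K_s+S) = 0.587·9.95·4.86/(50.6+4.86) = 0.5118 d⁻¹.
Then 1/θ_c = μ − k_d = 0.5118 − 0.0685 = 0.4433 d⁻¹, giving θ_c = 2.256 d.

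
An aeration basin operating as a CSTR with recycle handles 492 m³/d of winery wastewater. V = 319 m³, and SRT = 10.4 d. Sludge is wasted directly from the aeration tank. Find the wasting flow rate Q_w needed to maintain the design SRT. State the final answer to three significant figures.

For wasting at MLVSS concentration, Q_w = V/θ_c = 319.0/10.4 = 30.67 m³/d.

Q_w ≈ 30.7 m³/d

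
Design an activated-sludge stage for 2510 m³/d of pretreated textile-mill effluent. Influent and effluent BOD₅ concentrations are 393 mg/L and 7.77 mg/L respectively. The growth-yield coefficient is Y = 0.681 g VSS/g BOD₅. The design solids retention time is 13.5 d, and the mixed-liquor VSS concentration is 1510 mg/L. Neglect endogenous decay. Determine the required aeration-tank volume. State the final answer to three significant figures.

V·X = Y·Q·ΔS·θ_c gives V = 0.681 × 2510 × (393 − 7.77) × 13.5 / 1510 = 5887 m³.

V ≈ 5890 m³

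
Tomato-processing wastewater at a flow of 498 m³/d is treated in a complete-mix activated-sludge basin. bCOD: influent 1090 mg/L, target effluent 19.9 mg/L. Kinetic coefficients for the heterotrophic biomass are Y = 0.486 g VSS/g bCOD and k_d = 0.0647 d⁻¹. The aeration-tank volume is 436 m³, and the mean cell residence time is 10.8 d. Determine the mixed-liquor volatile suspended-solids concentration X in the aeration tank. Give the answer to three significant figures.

X ≈ 3780 mg/L

X = Y·Q·ΔS·θ_c / [V·(1 + k_d θ_c)] = 0.486 × 498 × (1090 − 19.9) × 10.8 / [436 × (1 + 0.0647 × 10.8)] = 3777 mg/L.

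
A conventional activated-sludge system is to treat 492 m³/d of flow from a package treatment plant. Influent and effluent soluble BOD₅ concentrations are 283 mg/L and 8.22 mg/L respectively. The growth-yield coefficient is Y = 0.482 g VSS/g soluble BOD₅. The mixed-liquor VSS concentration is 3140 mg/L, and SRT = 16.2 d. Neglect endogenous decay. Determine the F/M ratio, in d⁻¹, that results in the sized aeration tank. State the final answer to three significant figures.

F/M ≈ 0.132 d⁻¹

Biomass mass balance (decay neglected): V·X = Y·Q·(S₀ − S)·θ_c, so V = 0.482 × 492 × (283 − 8.22) × 16.2 / 3140 = 336.2 m³.
F/M = applied load / biomass = Q·S₀/(V·X) = 492 × 283 / (336.2 × 3140) = 0.1319 d⁻¹.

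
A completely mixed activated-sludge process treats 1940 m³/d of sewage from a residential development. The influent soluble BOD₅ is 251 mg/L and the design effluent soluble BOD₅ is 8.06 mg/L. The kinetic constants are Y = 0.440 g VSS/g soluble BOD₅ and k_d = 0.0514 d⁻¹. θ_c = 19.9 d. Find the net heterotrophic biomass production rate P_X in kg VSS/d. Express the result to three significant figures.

Observed yield with endogenous decay: Y_obs = Y / (1 + k_d·θ_c) = 0.440 / (1 + 0.0514 × 19.9) = 0.440 / 2.023 = 0.2175 g VSS/g soluble BOD₅.
Q·(S₀ − S) = 1940 × (251 − 8.06) × 10⁻³ = 471.3 kg/d removed.
So the net sludge growth is P_X = 0.2175 × 471.3 = 102.5 kg VSS/d.

P_X ≈ 103 kg VSS/d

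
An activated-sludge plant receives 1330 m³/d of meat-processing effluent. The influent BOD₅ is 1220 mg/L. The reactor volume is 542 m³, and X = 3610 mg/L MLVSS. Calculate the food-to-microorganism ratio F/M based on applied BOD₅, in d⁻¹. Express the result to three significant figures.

F/M ≈ 0.829 d⁻¹

F/M = Q·S₀ / (V·X) = 1330 × 1220 / (542.0 × 3610) = 0.8293 g BOD₅·(g VSS·d)⁻¹.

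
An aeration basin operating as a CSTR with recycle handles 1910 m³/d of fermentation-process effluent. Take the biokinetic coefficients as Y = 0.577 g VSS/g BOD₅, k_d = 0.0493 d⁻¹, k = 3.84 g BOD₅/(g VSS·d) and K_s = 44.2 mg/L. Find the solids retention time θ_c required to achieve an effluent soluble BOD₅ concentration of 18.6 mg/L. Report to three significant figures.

From 1/θ_c = Y·k·S/(K_s + S) − k_d: Y·k·S/(K_s+S) = 0.577 × 3.84 × 18.6 / (44.2 + 18.6) = 0.6562 d⁻¹.
Then 1/θ_c = μ − k_d = 0.6562 − 0.0493 = 0.6069 d⁻¹, giving θ_c = 1.648 d.

θ_c ≈ 1.65 d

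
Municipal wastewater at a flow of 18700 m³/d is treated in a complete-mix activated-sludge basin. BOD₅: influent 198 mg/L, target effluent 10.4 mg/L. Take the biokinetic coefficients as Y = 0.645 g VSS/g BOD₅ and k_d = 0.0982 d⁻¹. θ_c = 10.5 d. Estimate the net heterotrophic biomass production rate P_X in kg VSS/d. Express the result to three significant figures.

The observed yield is Y_obs = Y/(1 + k_d·θ_c) = 0.645 / (1 + 0.0982 × 10.5) = 0.645 / 2.031 = 0.3176 g VSS per g BOD₅ removed.
Mass of BOD₅ removed per day: Q(S₀ − S) = 18700 × 187.6 g/m³ = 3508 kg/d.
So the net sludge growth is P_X = 0.3176 × 3508 = 1114 kg VSS/d.

P_X ≈ 1110 kg VSS/d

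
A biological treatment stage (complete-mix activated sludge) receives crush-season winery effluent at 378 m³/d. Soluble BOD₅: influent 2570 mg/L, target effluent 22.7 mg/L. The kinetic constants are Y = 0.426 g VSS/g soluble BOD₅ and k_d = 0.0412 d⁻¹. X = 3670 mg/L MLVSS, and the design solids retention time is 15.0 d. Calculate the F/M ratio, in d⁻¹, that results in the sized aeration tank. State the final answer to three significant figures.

F/M ≈ 0.255 d⁻¹

From the SRT design equation V = Y Q (S₀−S) θ_c / [X (1 + k_d θ_c)] = 0.426 × 378 × (2570 − 22.7) × 15.0 / [3670 × (1 + 0.0412 × 15.0)] = 6.15×10^6 / 5938 = 1036 m³.
Food-to-microorganism ratio F/M = Q S₀ / (V X) = 378 × 2570 / (1036 × 3670) = 0.2555 d⁻¹.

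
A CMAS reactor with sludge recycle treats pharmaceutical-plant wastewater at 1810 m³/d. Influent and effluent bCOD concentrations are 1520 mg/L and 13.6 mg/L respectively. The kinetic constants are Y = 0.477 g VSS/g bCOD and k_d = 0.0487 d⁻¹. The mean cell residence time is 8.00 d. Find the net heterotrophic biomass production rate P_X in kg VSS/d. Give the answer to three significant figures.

P_X ≈ 936 kg VSS/d

The observed yield is Y_obs = Y/(1 + k_d·θ_c) = 0.477 / (1 + 0.0487 × 8.00) = 0.477 / 1.390 = 0.3433 g VSS per g bCOD removed.
ΔS = 1520 − 13.6 = 1506 mg/L, so the substrate removal rate is 1810 × 1506/1000 = 2727 kg bCOD/d.
Biomass produced: P_X = Y_obs·Q·ΔS = 0.3433 × 2727 ≈ 935.9 kg VSS/d.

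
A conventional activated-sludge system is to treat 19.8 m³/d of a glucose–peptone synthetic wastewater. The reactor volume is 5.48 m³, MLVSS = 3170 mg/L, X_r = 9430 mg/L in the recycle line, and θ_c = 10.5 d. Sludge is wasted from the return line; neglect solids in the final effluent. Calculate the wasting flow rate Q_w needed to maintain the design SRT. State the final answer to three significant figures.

Wasting from the return line (neglecting effluent solids): Q_w = V·X / (θ_c·X_r) = 5.480 × 3170 / (10.5 × 9430) = 0.1754 m³/d.

Q_w ≈ 0.175 m³/d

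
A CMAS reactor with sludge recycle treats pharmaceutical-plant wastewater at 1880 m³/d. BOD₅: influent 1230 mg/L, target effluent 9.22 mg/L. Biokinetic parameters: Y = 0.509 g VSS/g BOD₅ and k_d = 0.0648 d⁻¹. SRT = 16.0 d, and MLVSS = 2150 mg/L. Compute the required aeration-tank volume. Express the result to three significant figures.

V ≈ 4270 m³

Steady-state biomass mass balance: V·X·(1 + k_d·θ_c) = Y·Q·(S₀ − S)·θ_c, so V = 0.509 × 1880 × (1230 − 9.22) × 16.0 / [2150 × (1 + 0.0648 × 16.0)] = 1.87×10^7 / 4379 = 4268 m³.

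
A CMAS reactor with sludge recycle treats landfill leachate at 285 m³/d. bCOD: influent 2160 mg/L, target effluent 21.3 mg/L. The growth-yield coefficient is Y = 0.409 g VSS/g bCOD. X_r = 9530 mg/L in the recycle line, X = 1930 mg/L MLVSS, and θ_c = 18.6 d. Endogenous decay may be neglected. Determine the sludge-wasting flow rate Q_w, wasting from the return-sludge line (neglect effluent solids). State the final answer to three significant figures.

With k_d = 0 the design equation reduces to V = Y Q (S₀−S) θ_c / X = 0.409 × 285 × (2160 − 21.3) × 18.6 / 1930 = 2403 m³.
Q_w = (V·X)/(θ_c X_r) = 2403 × 1930 / (18.6 × 9530) = 26.16 m³/d.

Q_w ≈ 26.2 m³/d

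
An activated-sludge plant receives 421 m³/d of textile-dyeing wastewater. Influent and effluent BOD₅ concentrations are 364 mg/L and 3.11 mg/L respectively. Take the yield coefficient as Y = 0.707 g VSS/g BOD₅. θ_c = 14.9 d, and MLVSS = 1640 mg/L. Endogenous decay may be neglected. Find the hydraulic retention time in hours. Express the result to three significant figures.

τ ≈ 55.6 h

Biomass mass balance (decay neglected): V·X = Y·Q·(S₀ − S)·θ_c, so V = 0.707 × 421 × (364 − 3.11) × 14.9 / 1640 = 975.9 m³.
HRT = V/Q = 975.9 m³ / 421 m³·d⁻¹ = 2.318 d × 24 = 55.63 h.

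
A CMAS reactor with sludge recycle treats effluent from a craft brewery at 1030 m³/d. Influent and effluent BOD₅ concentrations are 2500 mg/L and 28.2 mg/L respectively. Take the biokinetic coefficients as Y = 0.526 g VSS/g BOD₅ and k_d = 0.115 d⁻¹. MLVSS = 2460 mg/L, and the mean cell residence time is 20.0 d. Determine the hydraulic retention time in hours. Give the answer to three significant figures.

Rearranging the biomass balance for a CMAS with decay, V = Y·Q·ΔS·θ_c / [X·(1+k_d θ_c)] = 0.526 × 1030 × (2500 − 28.2) × 20.0 / [2460 × (1 + 0.115 × 20.0)] = 2.68×10^7 / 8118 = 3299 m³.
Hydraulic retention time τ = V/Q = 3299 / 1030 = 3.203 d = 76.88 h.

τ ≈ 76.9 h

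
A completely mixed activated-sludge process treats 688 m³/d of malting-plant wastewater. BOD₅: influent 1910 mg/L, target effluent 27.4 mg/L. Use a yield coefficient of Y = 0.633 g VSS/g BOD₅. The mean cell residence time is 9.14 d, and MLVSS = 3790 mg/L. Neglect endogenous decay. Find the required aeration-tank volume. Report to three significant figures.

V ≈ 1980 m³

With k_d = 0 the design equation reduces to V = Y Q (S₀−S) θ_c / X = 0.633 × 688 × (1910 − 27.4) × 9.14 / 3790 = 1977 m³.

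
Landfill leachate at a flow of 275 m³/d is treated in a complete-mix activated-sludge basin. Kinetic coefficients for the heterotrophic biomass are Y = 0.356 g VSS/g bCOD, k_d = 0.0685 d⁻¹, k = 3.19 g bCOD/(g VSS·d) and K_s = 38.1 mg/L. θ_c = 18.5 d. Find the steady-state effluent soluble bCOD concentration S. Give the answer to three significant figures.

For a completely mixed reactor with recycle the Lawrence–McCarty relation gives S = K_s·(1 + k_d·θ_c) / [θ_c·(Y·k − k_d) − 1] = 38.1 × (1 + 0.0685 × 18.5) / [18.5 × (0.356 × 3.19 − 0.0685) − 1] = 86.38 / 18.74 = 4.609 mg/L.

S ≈ 4.61 mg/L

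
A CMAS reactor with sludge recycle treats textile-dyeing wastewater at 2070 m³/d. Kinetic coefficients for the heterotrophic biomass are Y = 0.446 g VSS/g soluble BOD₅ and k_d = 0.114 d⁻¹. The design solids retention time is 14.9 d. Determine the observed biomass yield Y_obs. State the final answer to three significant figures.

Correct the yield for decay: Y_obs = Y/(1 + k_d θ_c) = 0.446 / (1 + 0.114 × 14.9) = 0.446 / 2.699 = 0.1653.

Y_obs ≈ 0.165 g VSS/g soluble BOD₅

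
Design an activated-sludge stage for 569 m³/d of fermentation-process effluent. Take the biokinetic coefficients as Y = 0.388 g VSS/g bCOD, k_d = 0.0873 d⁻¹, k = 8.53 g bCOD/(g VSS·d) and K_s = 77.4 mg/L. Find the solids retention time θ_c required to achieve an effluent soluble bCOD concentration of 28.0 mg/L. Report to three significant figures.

From 1/θ_c = Y·k·S/(K_s + S) − k_d: Y·k·S/(K_s+S) = 0.388 × 8.53 × 28.0 / (77.4 + 28.0) = 0.8792 d⁻¹.
θ_c = 1/(μ − k_d) = 1/(0.8792 − 0.0873) = 1/0.7919 = 1.263 d.

θ_c ≈ 1.26 d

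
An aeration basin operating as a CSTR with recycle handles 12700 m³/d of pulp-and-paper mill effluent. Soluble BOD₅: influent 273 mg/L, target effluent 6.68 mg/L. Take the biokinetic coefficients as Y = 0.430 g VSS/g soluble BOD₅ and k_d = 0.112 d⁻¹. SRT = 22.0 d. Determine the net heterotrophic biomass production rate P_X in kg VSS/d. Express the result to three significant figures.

Correct the yield for decay: Y_obs = Y/(1 + k_d θ_c) = 0.430 / (1 + 0.112 × 22.0) = 0.430 / 3.464 = 0.1241.
ΔS = 273 − 6.68 = 266.3 mg/L, so the substrate removal rate is 12700 × 266.3/1000 = 3382 kg soluble BOD₅/d.
So the net sludge growth is P_X = 0.1241 × 3382 = 419.9 kg VSS/d.

P_X ≈ 420 kg VSS/d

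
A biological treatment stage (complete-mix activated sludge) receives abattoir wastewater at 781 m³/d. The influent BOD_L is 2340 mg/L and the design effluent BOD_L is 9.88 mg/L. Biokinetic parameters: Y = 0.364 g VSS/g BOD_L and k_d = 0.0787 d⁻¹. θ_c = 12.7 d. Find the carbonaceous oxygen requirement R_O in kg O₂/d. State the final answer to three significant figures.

Y_obs = Y / (1 + k_d θ_c) = 0.364 / (1 + 0.0787 × 12.7) = 0.364 / 1.999 = 0.1820.
Mass of BOD_L removed per day: Q(S₀ − S) = 781 × 2330 g/m³ = 1820 kg/d.
P_X = Y_obs·Q·(S₀ − S) = 0.1820 × 1820 = 331.3 kg VSS/d.
Carbonaceous O₂ demand = substrate oxidised − cell-mass equivalent = 1820 − 1.42 × 331.3 = 1349 kg O₂/d.

R_O ≈ 1350 kg O₂/d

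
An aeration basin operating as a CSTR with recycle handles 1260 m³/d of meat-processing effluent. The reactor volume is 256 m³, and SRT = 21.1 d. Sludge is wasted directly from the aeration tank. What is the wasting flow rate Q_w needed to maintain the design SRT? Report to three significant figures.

Q_w ≈ 12.1 m³/d

With mixed-liquor wasting, θ_c = V/Q_w, so Q_w = V/θ_c = 256.0/21.1 = 12.13 m³/d.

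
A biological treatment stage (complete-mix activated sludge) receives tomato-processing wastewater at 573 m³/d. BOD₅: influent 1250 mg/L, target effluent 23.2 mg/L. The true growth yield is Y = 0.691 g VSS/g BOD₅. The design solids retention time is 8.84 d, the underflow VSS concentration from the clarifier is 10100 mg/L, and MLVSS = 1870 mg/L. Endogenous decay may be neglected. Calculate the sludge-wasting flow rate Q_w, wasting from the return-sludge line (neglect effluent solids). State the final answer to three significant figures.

V·X = Y·Q·ΔS·θ_c gives V = 0.691 × 573 × (1250 − 23.2) × 8.84 / 1870 = 2296 m³.
Wasting from the return line (neglecting effluent solids): Q_w = V·X / (θ_c·X_r) = 2296 × 1870 / (8.84 × 10100) = 48.09 m³/d.

Q_w ≈ 48.1 m³/d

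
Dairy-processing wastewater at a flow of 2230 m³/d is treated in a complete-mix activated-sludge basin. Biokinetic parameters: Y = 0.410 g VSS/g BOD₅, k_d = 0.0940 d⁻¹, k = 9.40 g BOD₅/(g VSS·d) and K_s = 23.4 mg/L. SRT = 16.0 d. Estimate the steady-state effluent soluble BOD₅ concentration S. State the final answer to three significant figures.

S ≈ 0.990 mg/L

For a completely mixed reactor with recycle the Lawrence–McCarty relation gives S = K_s·(1 + k_d·θ_c) / [θ_c·(Y·k − k_d) − 1] = 23.4 × (1 + 0.0940 × 16.0) / [16.0 × (0.410 × 9.40 − 0.0940) − 1] = 58.59 / 59.16 = 0.9904 mg/L.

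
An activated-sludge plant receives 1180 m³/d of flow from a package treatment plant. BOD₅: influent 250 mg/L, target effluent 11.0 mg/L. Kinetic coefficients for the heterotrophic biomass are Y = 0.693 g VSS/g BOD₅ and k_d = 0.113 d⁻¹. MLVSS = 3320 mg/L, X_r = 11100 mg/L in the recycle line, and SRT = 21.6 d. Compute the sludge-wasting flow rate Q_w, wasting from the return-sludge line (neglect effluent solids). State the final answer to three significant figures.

Rearranging the biomass balance for a CMAS with decay, V = Y·Q·ΔS·θ_c / [X·(1+k_d θ_c)] = 0.693 × 1180 × (250 − 11.0) × 21.6 / [3320 × (1 + 0.113 × 21.6)] = 4.22×10^6 / 11423 = 369.5 m³.
θ_c = V·X/(Q_w·X_r) when wasting from the recycle, so Q_w = V·X/(θ_c·X_r) = 369.5 × 3320 / (21.6 × 11100) = 5.117 m³/d.

Q_w ≈ 5.12 m³/d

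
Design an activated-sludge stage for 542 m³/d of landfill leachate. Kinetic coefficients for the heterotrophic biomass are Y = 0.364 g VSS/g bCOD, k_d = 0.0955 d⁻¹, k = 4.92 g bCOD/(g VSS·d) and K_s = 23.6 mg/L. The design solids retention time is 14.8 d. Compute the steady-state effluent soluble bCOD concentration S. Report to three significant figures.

From the Monod/SRT balance for a CMAS, S = K_s·(1+k_d θ_c)/[θ_c·(Y k − k_d) − 1] = 23.6 × (1 + 0.0955 × 14.8) / [14.8 × (0.364 × 4.92 − 0.0955) − 1] = 56.96 / 24.09 = 2.364 mg/L.

S ≈ 2.36 mg/L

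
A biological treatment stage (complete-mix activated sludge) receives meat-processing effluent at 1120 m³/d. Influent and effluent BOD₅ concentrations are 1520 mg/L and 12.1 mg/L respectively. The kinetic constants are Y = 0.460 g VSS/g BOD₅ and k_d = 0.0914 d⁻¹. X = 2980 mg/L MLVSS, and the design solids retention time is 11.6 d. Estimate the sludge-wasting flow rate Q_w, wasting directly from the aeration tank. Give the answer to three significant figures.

Q_w ≈ 127 m³/d

Steady-state biomass mass balance: V·X·(1 + k_d·θ_c) = Y·Q·(S₀ − S)·θ_c, so V = 0.460 × 1120 × (1520 − 12.1) × 11.6 / [2980 × (1 + 0.0914 × 11.6)] = 9.01×10^6 / 6140 = 1468 m³.
With mixed-liquor wasting, θ_c = V/Q_w, so Q_w = V/θ_c = 1468/11.6 = 126.5 m³/d.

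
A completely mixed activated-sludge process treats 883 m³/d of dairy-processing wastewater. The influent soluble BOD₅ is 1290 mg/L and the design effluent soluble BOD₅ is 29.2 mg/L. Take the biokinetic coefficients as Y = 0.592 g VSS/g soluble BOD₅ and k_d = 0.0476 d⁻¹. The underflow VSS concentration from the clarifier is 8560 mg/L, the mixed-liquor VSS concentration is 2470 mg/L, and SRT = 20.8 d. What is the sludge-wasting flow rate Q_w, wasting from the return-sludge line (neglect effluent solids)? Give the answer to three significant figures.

Steady-state biomass mass balance: V·X·(1 + k_d·θ_c) = Y·Q·(S₀ − S)·θ_c, so V = 0.592 × 883 × (1290 − 29.2) × 20.8 / [2470 × (1 + 0.0476 × 20.8)] = 1.37×10^7 / 4915 = 2789 m³.
Wasting from the return line (neglecting effluent solids): Q_w = V·X / (θ_c·X_r) = 2789 × 2470 / (20.8 × 8560) = 38.69 m³/d.

Q_w ≈ 38.7 m³/d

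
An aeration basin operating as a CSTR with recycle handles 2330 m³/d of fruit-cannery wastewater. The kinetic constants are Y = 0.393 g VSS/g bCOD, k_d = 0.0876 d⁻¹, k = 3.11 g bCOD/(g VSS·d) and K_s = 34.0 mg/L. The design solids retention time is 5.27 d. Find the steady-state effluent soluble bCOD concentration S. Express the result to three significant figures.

For a completely mixed reactor with recycle the Lawrence–McCarty relation gives S = K_s·(1 + k_d·θ_c) / [θ_c·(Y·k − k_d) − 1] = 34.0 × (1 + 0.0876 × 5.27) / [5.27 × (0.393 × 3.11 − 0.0876) − 1] = 49.70 / 4.980 = 9.980 mg/L.

S ≈ 9.98 mg/L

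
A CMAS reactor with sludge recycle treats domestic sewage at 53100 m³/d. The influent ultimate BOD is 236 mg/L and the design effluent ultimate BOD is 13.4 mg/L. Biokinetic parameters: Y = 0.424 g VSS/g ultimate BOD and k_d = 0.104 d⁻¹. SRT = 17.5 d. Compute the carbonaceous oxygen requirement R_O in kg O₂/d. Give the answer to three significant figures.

Y_obs = Y / (1 + k_d θ_c) = 0.424 / (1 + 0.104 × 17.5) = 0.424 / 2.820 = 0.1504.
Q·(S₀ − S) = 53100 × (236 − 13.4) × 10⁻³ = 11820 kg/d removed.
Biomass synthesised: P_X = Y_obs × 11820 = 1777 kg VSS/d.
Carbonaceous O₂ demand = substrate oxidised − cell-mass equivalent = 11820 − 1.42 × 1777 = 9296 kg O₂/d.

R_O ≈ 9300 kg O₂/d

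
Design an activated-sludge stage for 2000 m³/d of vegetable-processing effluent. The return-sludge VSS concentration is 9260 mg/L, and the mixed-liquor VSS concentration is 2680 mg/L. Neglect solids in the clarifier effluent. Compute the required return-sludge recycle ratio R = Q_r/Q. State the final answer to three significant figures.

Mass balance around the secondary clarifier (neglecting effluent solids): R = X / (X_r − X) = 2680 / (9260 − 2680) = 0.4073.

R ≈ 0.407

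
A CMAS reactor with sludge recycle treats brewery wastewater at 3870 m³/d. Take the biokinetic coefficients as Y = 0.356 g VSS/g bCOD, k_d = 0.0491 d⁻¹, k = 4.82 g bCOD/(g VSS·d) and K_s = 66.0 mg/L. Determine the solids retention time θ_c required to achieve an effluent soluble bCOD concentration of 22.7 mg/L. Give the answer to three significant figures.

Specific growth rate at S = 22.7 mg/L: μ = YkS/(K_s+S) = 0.356·4.82·22.7/(66.0+22.7) = 0.4391 d⁻¹.
θ_c = 1/(μ − k_d) = 1/(0.4391 − 0.0491) = 1/0.3900 = 2.564 d.

θ_c ≈ 2.56 d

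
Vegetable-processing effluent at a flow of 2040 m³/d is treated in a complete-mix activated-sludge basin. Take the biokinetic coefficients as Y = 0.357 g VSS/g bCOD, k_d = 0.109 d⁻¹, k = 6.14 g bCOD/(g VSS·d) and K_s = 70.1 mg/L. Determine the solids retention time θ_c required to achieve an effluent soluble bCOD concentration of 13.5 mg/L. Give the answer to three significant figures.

From 1/θ_c = Y·k·S/(K_s + S) − k_d: Y·k·S/(K_s+S) = 0.357 × 6.14 × 13.5 / (70.1 + 13.5) = 0.3540 d⁻¹.
1/θ_c = 0.3540 − 0.109 = 0.2450 d⁻¹, so θ_c = 4.082 d.

θ_c ≈ 4.08 d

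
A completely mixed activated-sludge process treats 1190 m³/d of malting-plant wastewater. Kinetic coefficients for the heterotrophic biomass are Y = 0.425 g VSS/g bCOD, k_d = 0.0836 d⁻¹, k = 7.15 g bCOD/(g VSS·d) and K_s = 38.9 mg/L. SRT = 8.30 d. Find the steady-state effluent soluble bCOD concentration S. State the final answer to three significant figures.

S ≈ 2.80 mg/L

Effluent substrate depends only on kinetics and SRT: S = K_s(1 + k_d θ_c) / [θ_c(Yk − k_d) − 1] = 38.9 × (1 + 0.0836 × 8.30) / [8.30 × (0.425 × 7.15 − 0.0836) − 1] = 65.89 / 23.53 = 2.801 mg/L.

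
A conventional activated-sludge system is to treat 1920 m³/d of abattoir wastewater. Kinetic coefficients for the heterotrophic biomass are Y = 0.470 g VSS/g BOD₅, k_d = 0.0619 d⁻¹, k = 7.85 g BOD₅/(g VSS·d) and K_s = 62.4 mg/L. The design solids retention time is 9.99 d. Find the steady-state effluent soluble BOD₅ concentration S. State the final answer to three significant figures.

For a completely mixed reactor with recycle the Lawrence–McCarty relation gives S = K_s·(1 + k_d·θ_c) / [θ_c·(Y·k − k_d) − 1] = 62.4 × (1 + 0.0619 × 9.99) / [9.99 × (0.470 × 7.85 − 0.0619) − 1] = 101.0 / 35.24 = 2.866 mg/L.

S ≈ 2.87 mg/L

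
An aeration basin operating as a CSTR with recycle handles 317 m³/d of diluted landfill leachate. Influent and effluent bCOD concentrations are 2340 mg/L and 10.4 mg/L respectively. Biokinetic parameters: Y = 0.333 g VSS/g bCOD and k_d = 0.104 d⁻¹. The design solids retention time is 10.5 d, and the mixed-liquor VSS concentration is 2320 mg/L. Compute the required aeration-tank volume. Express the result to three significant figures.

Steady-state biomass mass balance: V·X·(1 + k_d·θ_c) = Y·Q·(S₀ − S)·θ_c, so V = 0.333 × 317 × (2340 − 10.4) × 10.5 / [2320 × (1 + 0.104 × 10.5)] = 2.58×10^6 / 4853 = 532.0 m³.

V ≈ 532 m³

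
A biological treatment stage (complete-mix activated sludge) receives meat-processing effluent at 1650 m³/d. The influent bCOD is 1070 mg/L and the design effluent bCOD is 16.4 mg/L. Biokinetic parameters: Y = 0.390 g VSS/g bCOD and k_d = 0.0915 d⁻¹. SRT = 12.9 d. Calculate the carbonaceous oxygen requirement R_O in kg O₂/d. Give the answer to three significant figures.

R_O ≈ 1300 kg O₂/d

Y_obs = Y / (1 + k_d θ_c) = 0.390 / (1 + 0.0915 × 12.9) = 0.390 / 2.180 = 0.1789.
ΔS = 1070 − 16.4 = 1054 mg/L, so the substrate removal rate is 1650 × 1054/1000 = 1738 kg bCOD/d.
Net sludge production P_X = 0.1789 × 1738 = 311.0 kg VSS/d.
Carbonaceous O₂ demand = substrate oxidised − cell-mass equivalent = 1738 − 1.42 × 311.0 = 1297 kg O₂/d.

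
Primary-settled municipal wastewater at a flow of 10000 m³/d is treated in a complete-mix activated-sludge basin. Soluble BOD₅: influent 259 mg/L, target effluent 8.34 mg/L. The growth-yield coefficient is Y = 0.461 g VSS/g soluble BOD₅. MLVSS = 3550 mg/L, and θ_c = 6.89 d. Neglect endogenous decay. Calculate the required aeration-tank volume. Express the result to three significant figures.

Biomass mass balance (decay neglected): V·X = Y·Q·(S₀ − S)·θ_c, so V = 0.461 × 10000 × (259 − 8.34) × 6.89 / 3550 = 2243 m³.

V ≈ 2240 m³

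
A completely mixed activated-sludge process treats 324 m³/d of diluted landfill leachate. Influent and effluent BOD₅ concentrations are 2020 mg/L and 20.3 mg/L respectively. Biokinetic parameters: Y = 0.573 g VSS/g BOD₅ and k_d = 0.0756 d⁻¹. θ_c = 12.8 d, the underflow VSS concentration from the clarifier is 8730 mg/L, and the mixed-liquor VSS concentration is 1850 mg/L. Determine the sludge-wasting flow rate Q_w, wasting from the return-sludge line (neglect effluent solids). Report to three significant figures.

Steady-state biomass mass balance: V·X·(1 + k_d·θ_c) = Y·Q·(S₀ − S)·θ_c, so V = 0.573 × 324 × (2020 − 20.3) × 12.8 / [1850 × (1 + 0.0756 × 12.8)] = 4.75×10^6 / 3640 = 1305 m³.
Q_w = (V·X)/(θ_c X_r) = 1305 × 1850 / (12.8 × 8730) = 21.61 m³/d.

Q_w ≈ 21.6 m³/d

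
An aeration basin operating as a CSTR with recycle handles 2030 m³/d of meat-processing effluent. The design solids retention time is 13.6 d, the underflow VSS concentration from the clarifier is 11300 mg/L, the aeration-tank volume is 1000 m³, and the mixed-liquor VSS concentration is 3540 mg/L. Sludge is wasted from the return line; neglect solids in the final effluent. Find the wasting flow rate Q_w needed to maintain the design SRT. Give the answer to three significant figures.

Q_w = (V·X)/(θ_c X_r) = 1000 × 3540 / (13.6 × 11300) = 23.03 m³/d.

Q_w ≈ 23.0 m³/d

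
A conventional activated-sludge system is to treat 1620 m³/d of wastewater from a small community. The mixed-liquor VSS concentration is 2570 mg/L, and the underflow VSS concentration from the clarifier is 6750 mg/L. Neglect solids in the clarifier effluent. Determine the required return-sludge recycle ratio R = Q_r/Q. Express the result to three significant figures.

R ≈ 0.615

Solids balance on the clarifier gives (1+R)X = R·X_r, so R = X/(X_r − X) = 2570 / (6750 − 2570) = 0.6148.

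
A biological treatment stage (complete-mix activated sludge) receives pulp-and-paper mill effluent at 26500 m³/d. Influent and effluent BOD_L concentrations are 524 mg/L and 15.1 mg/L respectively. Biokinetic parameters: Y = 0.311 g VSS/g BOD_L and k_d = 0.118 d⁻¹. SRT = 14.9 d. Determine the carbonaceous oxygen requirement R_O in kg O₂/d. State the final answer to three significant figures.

R_O ≈ 11300 kg O₂/d

Observed yield with endogenous decay: Y_obs = Y / (1 + k_d·θ_c) = 0.311 / (1 + 0.118 × 14.9) = 0.311 / 2.758 = 0.1128 g VSS/g BOD_L.
Substrate removed = Q·(S₀ − S) = 26500 m³/d × (524 − 15.1) g/m³ = 1.35×10^7 g/d = 13486 kg/d.
P_X = Y_obs·Q·(S₀ − S) = 0.1128 × 13486 = 1521 kg VSS/d.
R_O = Q·ΔS − 1.42 P_X = 13486 − 2159 = 11327 kg O₂/d.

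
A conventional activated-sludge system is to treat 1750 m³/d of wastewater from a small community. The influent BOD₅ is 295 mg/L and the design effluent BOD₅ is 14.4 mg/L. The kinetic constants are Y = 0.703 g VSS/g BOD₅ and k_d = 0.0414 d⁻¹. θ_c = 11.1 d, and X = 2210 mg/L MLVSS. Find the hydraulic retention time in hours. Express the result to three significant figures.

τ ≈ 16.3 h

Steady-state biomass mass balance: V·X·(1 + k_d·θ_c) = Y·Q·(S₀ − S)·θ_c, so V = 0.703 × 1750 × (295 − 14.4) × 11.1 / [2210 × (1 + 0.0414 × 11.1)] = 3.83×10^6 / 3226 = 1188 m³.
Hydraulic retention time τ = V/Q = 1188 / 1750 = 0.6788 d = 16.29 h.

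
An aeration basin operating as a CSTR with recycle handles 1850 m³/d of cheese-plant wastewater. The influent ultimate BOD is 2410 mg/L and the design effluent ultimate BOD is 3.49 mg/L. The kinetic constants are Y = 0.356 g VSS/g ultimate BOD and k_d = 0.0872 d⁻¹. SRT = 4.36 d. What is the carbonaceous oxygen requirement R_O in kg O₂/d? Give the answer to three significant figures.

The observed yield is Y_obs = Y/(1 + k_d·θ_c) = 0.356 / (1 + 0.0872 × 4.36) = 0.356 / 1.380 = 0.2579 g VSS per g ultimate BOD removed.
Mass of ultimate BOD removed per day: Q(S₀ − S) = 1850 × 2407 g/m³ = 4452 kg/d.
P_X = Y_obs·Q·(S₀ − S) = 0.2579 × 4452 = 1148 kg VSS/d.
R_O = Q·(S₀ − S) − 1.42·P_X = 4452 − 1.42 × 1148 = 2821 kg O₂/d.

R_O ≈ 2820 kg O₂/d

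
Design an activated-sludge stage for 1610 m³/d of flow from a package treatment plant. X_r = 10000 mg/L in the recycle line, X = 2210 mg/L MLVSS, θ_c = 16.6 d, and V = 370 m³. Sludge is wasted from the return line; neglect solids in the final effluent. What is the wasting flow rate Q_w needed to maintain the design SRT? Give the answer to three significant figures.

Q_w = (V·X)/(θ_c X_r) = 370.0 × 2210 / (16.6 × 10000) = 4.926 m³/d.

Q_w ≈ 4.93 m³/d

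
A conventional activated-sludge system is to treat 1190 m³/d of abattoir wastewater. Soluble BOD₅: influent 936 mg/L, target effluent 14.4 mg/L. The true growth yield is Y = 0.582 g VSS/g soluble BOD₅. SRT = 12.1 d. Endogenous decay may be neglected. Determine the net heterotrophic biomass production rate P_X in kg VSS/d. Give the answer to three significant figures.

With endogenous decay neglected, the observed yield equals the true yield: Y_obs = Y = 0.582 g VSS/g soluble BOD₅.
Substrate removed = Q·(S₀ − S) = 1190 m³/d × (936 − 14.4) g/m³ = 1.1×10^6 g/d = 1097 kg/d.
Net biomass production P_X = Y_obs × Q·(S₀ − S) = 0.5820 × 1097 = 638.3 kg VSS/d.

P_X ≈ 638 kg VSS/d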